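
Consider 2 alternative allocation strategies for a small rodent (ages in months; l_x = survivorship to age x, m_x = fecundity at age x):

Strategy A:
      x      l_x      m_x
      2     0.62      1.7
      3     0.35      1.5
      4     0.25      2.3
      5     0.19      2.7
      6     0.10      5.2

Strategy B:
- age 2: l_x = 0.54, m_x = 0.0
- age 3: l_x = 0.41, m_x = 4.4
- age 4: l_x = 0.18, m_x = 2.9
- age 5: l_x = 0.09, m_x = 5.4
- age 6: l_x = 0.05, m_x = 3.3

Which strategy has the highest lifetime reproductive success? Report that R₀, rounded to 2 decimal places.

Strategy A: R₀ = 0.62×1.7 + 0.35×1.5 + 0.25×2.3 + 0.19×2.7 + 0.10×5.2 = 3.1870
Strategy B: R₀ = 0.54×0.0 + 0.41×4.4 + 0.18×2.9 + 0.09×5.4 + 0.05×3.3 = 2.9770
Highest R₀: strategy A with 3.1870.

3.19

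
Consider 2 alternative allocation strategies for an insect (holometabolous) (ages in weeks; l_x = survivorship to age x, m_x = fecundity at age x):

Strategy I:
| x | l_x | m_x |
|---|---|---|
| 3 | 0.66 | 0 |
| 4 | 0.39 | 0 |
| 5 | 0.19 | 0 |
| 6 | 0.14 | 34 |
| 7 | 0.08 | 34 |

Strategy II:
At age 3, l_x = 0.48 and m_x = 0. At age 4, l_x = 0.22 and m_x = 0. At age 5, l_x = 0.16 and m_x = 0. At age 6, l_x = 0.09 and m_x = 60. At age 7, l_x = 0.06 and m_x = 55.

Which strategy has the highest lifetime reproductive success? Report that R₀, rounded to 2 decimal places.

Strategy I: R₀ = 0.66×0 + 0.39×0 + 0.19×0 + 0.14×34 + 0.08×34 = 7.4800
Strategy II: R₀ = 0.48×0 + 0.22×0 + 0.16×0 + 0.09×60 + 0.06×55 = 8.7000
Highest R₀: strategy II with 8.7000.

8.70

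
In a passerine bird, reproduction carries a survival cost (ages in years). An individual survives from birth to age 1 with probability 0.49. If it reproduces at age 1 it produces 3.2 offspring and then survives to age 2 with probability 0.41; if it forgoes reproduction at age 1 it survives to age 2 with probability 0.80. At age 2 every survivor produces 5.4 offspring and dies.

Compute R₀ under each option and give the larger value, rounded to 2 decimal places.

2.65

breed at age 1: R₀ = 0.49 × (3.2 + 0.41 × 5.4) = 0.49 × 5.4140 = 2.6529
delay to age 2: R₀ = 0.49 × (0.80 × 5.4) = 0.49 × 4.3200 = 2.1168
Higher: breed at age 1 (2.6529).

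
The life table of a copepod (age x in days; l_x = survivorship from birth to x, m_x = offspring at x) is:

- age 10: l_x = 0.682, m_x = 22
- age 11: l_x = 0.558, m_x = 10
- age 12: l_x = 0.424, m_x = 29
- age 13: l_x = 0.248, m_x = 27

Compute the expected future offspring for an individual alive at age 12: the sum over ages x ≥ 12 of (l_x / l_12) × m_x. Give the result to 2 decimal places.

l_12 = 0.424. Conditional survival from age 12 to x is l_x / l_12.
  x=12: (0.424/0.424) × 29 = 29.0000
  x=13: (0.248/0.424) × 27 = 15.7925
Sum = 29.0000 + 15.7925 = 44.7925

44.79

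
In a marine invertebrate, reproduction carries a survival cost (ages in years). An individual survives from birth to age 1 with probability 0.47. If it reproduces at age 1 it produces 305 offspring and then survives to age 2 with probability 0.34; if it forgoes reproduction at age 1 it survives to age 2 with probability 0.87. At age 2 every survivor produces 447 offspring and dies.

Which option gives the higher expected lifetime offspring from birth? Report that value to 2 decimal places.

breed at age 1: R₀ = 0.47 × (305 + 0.34 × 447) = 0.47 × 456.9800 = 214.7806
delay to age 2: R₀ = 0.47 × (0.87 × 447) = 0.47 × 388.8900 = 182.7783
Higher: breed at age 1 (214.7806).

214.78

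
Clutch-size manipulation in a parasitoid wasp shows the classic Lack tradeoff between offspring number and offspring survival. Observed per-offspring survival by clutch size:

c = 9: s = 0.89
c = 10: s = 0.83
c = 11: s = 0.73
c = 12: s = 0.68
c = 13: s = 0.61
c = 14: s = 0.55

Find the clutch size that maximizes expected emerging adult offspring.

10

Expected emerging adult offspring = c × s(c):
  c=9: 9 × 0.89 = 8.010
  c=10: 10 × 0.83 = 8.300
  c=11: 11 × 0.73 = 8.030
  c=12: 12 × 0.68 = 8.160
  c=13: 13 × 0.61 = 7.930
  c=14: 14 × 0.55 = 7.700
Maximum at c = 10 (8.300 emerging adult offspring).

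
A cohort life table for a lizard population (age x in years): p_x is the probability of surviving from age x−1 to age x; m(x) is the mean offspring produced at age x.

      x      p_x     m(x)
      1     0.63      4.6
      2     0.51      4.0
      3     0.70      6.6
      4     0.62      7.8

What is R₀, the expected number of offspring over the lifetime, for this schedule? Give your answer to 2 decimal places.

6.76

Survivorship from birth: l_x = p_1·p_2·…·p_x.
  l_1 = 0.63000
  l_2 = 0.32130
  l_3 = 0.22491
  l_4 = 0.13944
R₀ = Σ l_x m(x):
  age 1: 0.63000 × 4.6 = 2.8980
  age 2: 0.32130 × 4.0 = 1.2852
  age 3: 0.22491 × 6.6 = 1.4844
  age 4: 0.13944 × 7.8 = 1.0876
R₀ = 2.8980 + 1.2852 + 1.4844 + 1.0876 = 6.7552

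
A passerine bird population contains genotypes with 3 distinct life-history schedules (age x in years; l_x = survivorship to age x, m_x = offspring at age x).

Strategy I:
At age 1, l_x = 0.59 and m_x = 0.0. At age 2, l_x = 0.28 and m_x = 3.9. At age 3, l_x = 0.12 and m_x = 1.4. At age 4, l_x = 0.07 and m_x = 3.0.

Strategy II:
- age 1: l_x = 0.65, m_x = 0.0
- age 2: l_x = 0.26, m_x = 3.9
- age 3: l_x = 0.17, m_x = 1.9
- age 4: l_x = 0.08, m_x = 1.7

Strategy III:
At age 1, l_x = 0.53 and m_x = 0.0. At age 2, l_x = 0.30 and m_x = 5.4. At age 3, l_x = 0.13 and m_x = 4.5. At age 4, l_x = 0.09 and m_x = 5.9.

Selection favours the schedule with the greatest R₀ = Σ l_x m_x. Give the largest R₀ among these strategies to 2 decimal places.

2.74

Strategy I: R₀ = 0.59×0.0 + 0.28×3.9 + 0.12×1.4 + 0.07×3.0 = 1.4700
Strategy II: R₀ = 0.65×0.0 + 0.26×3.9 + 0.17×1.9 + 0.08×1.7 = 1.4730
Strategy III: R₀ = 0.53×0.0 + 0.30×5.4 + 0.13×4.5 + 0.09×5.9 = 2.7360
Highest R₀: strategy III with 2.7360.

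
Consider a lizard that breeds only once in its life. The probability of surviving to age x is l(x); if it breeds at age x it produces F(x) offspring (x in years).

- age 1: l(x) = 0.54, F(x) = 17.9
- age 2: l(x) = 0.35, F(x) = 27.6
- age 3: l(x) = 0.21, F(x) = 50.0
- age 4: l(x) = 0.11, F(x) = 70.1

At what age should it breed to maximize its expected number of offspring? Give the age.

Expected offspring if breeding at age x = l(x) × F(x):
  age 1: 0.54 × 17.9 = 9.666
  age 2: 0.35 × 27.6 = 9.660
  age 3: 0.21 × 50.0 = 10.500
  age 4: 0.11 × 70.1 = 7.711
Maximum at age 3 (10.500).

3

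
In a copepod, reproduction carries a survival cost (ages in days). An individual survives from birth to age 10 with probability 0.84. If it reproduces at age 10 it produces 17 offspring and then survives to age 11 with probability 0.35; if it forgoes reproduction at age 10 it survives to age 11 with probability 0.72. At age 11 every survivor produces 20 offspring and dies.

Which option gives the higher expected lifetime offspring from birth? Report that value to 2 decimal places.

20.16

breed at age 10: R₀ = 0.84 × (17 + 0.35 × 20) = 0.84 × 24.0000 = 20.1600
delay to age 11: R₀ = 0.84 × (0.72 × 20) = 0.84 × 14.4000 = 12.0960
Higher: breed at age 10 (20.1600).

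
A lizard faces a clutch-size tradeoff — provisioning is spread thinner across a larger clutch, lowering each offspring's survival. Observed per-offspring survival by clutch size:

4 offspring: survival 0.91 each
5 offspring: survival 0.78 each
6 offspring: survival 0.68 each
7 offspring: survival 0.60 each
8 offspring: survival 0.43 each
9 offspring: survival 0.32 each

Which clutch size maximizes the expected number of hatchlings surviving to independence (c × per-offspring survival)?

7

Expected hatchlings surviving to independence = c × s(c):
  c=4: 4 × 0.91 = 3.640
  c=5: 5 × 0.78 = 3.900
  c=6: 6 × 0.68 = 4.080
  c=7: 7 × 0.60 = 4.200
  c=8: 8 × 0.43 = 3.440
  c=9: 9 × 0.32 = 2.880
Maximum at c = 7 (4.200 hatchlings surviving to independence).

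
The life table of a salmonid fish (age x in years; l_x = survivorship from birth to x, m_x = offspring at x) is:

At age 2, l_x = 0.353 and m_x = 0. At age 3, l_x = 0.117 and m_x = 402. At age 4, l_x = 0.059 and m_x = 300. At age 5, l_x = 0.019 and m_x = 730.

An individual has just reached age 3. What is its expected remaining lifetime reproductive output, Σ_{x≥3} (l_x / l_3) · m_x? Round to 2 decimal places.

671.83

l_3 = 0.117. Conditional survival from age 3 to x is l_x / l_3.
  x=3: (0.117/0.117) × 402 = 402.0000
  x=4: (0.059/0.117) × 300 = 151.2821
  x=5: (0.019/0.117) × 730 = 118.5470
Sum = 402.0000 + 151.2821 + 118.5470 = 671.8291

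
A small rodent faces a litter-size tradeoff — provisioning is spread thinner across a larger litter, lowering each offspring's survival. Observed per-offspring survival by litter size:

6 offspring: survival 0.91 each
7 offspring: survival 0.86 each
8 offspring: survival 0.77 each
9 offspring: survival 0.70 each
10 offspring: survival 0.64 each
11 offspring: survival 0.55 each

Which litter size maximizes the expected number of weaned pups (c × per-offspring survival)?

Expected weaned pups = c × s(c):
  c=6: 6 × 0.91 = 5.460
  c=7: 7 × 0.86 = 6.020
  c=8: 8 × 0.77 = 6.160
  c=9: 9 × 0.70 = 6.300
  c=10: 10 × 0.64 = 6.400
  c=11: 11 × 0.55 = 6.050
Maximum at c = 10 (6.400 weaned pups).

10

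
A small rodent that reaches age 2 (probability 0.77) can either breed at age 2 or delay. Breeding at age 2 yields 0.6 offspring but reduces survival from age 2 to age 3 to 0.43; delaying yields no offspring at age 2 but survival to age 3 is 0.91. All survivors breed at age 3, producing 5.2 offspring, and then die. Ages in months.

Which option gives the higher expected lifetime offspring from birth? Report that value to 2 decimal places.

3.64

breed at age 2: R₀ = 0.77 × (0.6 + 0.43 × 5.2) = 0.77 × 2.8360 = 2.1837
delay to age 3: R₀ = 0.77 × (0.91 × 5.2) = 0.77 × 4.7320 = 3.6436
Higher: delay to age 3 (3.6436).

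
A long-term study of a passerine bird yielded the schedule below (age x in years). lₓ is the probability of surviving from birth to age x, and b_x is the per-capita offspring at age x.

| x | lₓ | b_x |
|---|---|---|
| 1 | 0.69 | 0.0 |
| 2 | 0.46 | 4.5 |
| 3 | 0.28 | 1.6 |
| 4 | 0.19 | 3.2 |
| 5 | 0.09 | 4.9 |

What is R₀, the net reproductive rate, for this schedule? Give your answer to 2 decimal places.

R₀ = Σ lₓ b_x:
  age 1: 0.69 × 0.0 = 0.0000
  age 2: 0.46 × 4.5 = 2.0700
  age 3: 0.28 × 1.6 = 0.4480
  age 4: 0.19 × 3.2 = 0.6080
  age 5: 0.09 × 4.9 = 0.4410
R₀ = 0.0000 + 2.0700 + 0.4480 + 0.6080 + 0.4410 = 3.5670

3.57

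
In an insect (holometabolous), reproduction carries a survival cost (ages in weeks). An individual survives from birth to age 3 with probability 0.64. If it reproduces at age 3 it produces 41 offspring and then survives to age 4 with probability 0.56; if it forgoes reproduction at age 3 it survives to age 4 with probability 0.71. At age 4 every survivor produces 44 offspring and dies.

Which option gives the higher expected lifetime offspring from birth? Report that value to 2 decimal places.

42.01

breed at age 3: R₀ = 0.64 × (41 + 0.56 × 44) = 0.64 × 65.6400 = 42.0096
delay to age 4: R₀ = 0.64 × (0.71 × 44) = 0.64 × 31.2400 = 19.9936
Higher: breed at age 3 (42.0096).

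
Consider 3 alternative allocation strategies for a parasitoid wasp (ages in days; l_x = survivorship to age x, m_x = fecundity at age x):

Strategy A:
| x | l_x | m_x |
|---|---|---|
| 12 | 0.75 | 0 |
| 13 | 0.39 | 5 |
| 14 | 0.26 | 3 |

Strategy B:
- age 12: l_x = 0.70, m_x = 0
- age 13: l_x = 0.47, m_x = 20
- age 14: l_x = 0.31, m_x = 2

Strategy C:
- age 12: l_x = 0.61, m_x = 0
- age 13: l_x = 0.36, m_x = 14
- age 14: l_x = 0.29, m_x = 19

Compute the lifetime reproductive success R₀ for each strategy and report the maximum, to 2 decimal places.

Strategy A: R₀ = 0.75×0 + 0.39×5 + 0.26×3 = 2.7300
Strategy B: R₀ = 0.70×0 + 0.47×20 + 0.31×2 = 10.0200
Strategy C: R₀ = 0.61×0 + 0.36×14 + 0.29×19 = 10.5500
Highest R₀: strategy C with 10.5500.

10.55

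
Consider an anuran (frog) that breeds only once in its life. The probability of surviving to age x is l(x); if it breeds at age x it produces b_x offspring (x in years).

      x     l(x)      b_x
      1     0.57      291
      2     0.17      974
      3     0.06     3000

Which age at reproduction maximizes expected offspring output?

Expected offspring if breeding at age x = l(x) × b_x:
  age 1: 0.57 × 291 = 165.870
  age 2: 0.17 × 974 = 165.580
  age 3: 0.06 × 3000 = 180.000
Maximum at age 3 (180.000).

3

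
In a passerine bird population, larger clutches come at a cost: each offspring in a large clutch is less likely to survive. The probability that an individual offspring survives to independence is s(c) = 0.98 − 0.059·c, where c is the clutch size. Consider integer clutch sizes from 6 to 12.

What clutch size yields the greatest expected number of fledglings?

8

Expected fledglings = c × s(c):
  c=6: 6 × 0.626 = 3.756
  c=7: 7 × 0.567 = 3.969
  c=8: 8 × 0.508 = 4.064
  c=9: 9 × 0.449 = 4.041
  c=10: 10 × 0.390 = 3.900
  c=11: 11 × 0.331 = 3.641
  c=12: 12 × 0.272 = 3.264
Maximum at c = 8 (4.064 fledglings).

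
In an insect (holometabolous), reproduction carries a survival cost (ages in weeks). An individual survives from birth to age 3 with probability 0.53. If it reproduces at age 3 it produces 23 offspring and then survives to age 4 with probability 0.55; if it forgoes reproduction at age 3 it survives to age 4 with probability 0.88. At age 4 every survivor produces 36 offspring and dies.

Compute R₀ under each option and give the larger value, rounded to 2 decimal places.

breed at age 3: R₀ = 0.53 × (23 + 0.55 × 36) = 0.53 × 42.8000 = 22.6840
delay to age 4: R₀ = 0.53 × (0.88 × 36) = 0.53 × 31.6800 = 16.7904
Higher: breed at age 3 (22.6840).

22.68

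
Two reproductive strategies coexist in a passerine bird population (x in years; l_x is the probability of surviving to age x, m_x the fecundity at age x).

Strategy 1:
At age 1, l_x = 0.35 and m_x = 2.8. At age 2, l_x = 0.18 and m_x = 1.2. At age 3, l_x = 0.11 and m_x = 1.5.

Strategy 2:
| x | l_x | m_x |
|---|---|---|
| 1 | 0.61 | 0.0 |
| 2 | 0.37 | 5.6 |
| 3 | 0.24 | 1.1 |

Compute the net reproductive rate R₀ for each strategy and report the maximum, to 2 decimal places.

2.34

Strategy 1: R₀ = 0.35×2.8 + 0.18×1.2 + 0.11×1.5 = 1.3610
Strategy 2: R₀ = 0.61×0.0 + 0.37×5.6 + 0.24×1.1 = 2.3360
Highest R₀: strategy 2 with 2.3360.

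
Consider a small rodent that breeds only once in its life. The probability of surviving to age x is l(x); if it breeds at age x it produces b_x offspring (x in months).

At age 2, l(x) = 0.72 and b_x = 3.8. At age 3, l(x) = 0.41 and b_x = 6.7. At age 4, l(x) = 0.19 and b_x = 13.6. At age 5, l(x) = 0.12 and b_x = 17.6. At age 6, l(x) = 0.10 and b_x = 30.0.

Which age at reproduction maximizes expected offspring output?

6

Expected offspring if breeding at age x = l(x) × b_x:
  age 2: 0.72 × 3.8 = 2.736
  age 3: 0.41 × 6.7 = 2.747
  age 4: 0.19 × 13.6 = 2.584
  age 5: 0.12 × 17.6 = 2.112
  age 6: 0.10 × 30.0 = 3.000
Maximum at age 6 (3.000).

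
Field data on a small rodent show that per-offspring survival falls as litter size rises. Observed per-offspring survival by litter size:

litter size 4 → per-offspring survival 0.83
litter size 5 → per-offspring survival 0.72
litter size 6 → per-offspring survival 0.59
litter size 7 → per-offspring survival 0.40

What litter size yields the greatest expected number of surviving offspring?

Expected surviving offspring = c × s(c):
  c=4: 4 × 0.83 = 3.320
  c=5: 5 × 0.72 = 3.600
  c=6: 6 × 0.59 = 3.540
  c=7: 7 × 0.40 = 2.800
Maximum at c = 5 (3.600 surviving offspring).

5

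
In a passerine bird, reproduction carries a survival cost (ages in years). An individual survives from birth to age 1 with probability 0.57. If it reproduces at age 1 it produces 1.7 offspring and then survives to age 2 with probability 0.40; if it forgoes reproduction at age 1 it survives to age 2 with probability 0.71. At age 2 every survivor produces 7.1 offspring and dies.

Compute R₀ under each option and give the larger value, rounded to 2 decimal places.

breed at age 1: R₀ = 0.57 × (1.7 + 0.40 × 7.1) = 0.57 × 4.5400 = 2.5878
delay to age 2: R₀ = 0.57 × (0.71 × 7.1) = 0.57 × 5.0410 = 2.8734
Higher: delay to age 2 (2.8734).

2.87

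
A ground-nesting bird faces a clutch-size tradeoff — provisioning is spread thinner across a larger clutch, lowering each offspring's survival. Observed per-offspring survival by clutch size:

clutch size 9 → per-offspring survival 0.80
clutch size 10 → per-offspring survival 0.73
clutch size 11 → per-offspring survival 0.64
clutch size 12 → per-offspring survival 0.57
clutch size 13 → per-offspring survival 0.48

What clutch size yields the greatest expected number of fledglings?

10

Expected fledglings = c × s(c):
  c=9: 9 × 0.80 = 7.200
  c=10: 10 × 0.73 = 7.300
  c=11: 11 × 0.64 = 7.040
  c=12: 12 × 0.57 = 6.840
  c=13: 13 × 0.48 = 6.240
Maximum at c = 10 (7.300 fledglings).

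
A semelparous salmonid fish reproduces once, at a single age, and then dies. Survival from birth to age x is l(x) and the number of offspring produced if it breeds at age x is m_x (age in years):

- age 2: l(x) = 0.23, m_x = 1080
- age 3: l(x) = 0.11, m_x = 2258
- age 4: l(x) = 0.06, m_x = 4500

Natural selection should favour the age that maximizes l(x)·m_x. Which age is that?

Expected offspring if breeding at age x = l(x) × m_x:
  age 2: 0.23 × 1080 = 248.400
  age 3: 0.11 × 2258 = 248.380
  age 4: 0.06 × 4500 = 270.000
Maximum at age 4 (270.000).

4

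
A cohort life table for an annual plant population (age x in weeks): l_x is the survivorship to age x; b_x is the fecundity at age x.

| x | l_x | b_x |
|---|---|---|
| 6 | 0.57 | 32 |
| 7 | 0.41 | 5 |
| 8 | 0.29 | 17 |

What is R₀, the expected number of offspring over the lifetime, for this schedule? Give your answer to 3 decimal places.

25.220

R₀ = Σ l_x b_x:
  age 6: 0.57 × 32 = 18.2400
  age 7: 0.41 × 5 = 2.0500
  age 8: 0.29 × 17 = 4.9300
R₀ = 18.2400 + 2.0500 + 4.9300 = 25.2200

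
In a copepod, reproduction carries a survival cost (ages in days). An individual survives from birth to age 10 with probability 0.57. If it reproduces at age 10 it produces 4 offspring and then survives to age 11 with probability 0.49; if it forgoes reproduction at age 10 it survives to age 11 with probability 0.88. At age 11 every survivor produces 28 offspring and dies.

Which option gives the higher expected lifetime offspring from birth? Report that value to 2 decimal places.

breed at age 10: R₀ = 0.57 × (4 + 0.49 × 28) = 0.57 × 17.7200 = 10.1004
delay to age 11: R₀ = 0.57 × (0.88 × 28) = 0.57 × 24.6400 = 14.0448
Higher: delay to age 11 (14.0448).

14.04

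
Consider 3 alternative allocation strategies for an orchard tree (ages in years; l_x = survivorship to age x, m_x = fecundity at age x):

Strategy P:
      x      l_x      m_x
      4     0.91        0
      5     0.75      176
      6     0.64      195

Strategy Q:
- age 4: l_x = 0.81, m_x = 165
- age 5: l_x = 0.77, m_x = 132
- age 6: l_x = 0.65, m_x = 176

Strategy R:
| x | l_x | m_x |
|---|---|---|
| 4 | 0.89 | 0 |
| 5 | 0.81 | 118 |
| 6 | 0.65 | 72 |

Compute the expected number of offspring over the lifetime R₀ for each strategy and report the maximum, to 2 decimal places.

Strategy P: R₀ = 0.91×0 + 0.75×176 + 0.64×195 = 256.8000
Strategy Q: R₀ = 0.81×165 + 0.77×132 + 0.65×176 = 349.6900
Strategy R: R₀ = 0.89×0 + 0.81×118 + 0.65×72 = 142.3800
Highest R₀: strategy Q with 349.6900.

349.69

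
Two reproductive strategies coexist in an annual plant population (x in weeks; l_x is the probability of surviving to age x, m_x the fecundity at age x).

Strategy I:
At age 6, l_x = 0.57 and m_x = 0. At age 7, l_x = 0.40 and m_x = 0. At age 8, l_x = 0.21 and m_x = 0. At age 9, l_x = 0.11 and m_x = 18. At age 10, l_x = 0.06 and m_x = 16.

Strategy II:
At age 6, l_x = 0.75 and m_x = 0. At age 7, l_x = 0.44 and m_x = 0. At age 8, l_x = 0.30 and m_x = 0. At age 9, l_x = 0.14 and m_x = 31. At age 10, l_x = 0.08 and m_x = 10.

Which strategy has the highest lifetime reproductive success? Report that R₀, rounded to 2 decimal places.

Strategy I: R₀ = 0.57×0 + 0.40×0 + 0.21×0 + 0.11×18 + 0.06×16 = 2.9400
Strategy II: R₀ = 0.75×0 + 0.44×0 + 0.30×0 + 0.14×31 + 0.08×10 = 5.1400
Highest R₀: strategy II with 5.1400.

5.14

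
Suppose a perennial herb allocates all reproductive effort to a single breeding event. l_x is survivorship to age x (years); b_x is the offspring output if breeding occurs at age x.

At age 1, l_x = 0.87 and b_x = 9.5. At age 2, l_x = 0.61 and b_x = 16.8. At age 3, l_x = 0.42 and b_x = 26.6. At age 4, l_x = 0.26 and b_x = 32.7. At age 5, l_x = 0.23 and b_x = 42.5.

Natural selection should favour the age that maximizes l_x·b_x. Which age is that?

Expected offspring if breeding at age x = l_x × b_x:
  age 1: 0.87 × 9.5 = 8.265
  age 2: 0.61 × 16.8 = 10.248
  age 3: 0.42 × 26.6 = 11.172
  age 4: 0.26 × 32.7 = 8.502
  age 5: 0.23 × 42.5 = 9.775
Maximum at age 3 (11.172).

3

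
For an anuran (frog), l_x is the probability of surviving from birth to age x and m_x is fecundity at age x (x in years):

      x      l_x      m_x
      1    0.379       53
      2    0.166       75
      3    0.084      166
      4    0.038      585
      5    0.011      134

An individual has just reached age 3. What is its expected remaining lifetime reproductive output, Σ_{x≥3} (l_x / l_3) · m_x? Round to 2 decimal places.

448.19

l_3 = 0.084. Conditional survival from age 3 to x is l_x / l_3.
  x=3: (0.084/0.084) × 166 = 166.0000
  x=4: (0.038/0.084) × 585 = 264.6429
  x=5: (0.011/0.084) × 134 = 17.5476
Sum = 166.0000 + 264.6429 + 17.5476 = 448.1905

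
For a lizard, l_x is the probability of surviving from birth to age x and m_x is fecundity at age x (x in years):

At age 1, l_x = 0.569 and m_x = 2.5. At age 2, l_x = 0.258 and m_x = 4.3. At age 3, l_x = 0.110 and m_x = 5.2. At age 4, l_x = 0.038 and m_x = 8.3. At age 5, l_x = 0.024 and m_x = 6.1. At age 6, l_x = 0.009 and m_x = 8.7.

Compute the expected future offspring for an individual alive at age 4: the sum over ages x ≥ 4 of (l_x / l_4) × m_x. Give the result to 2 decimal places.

14.21

l_4 = 0.038. Conditional survival from age 4 to x is l_x / l_4.
  x=4: (0.038/0.038) × 8.3 = 8.3000
  x=5: (0.024/0.038) × 6.1 = 3.8526
  x=6: (0.009/0.038) × 8.7 = 2.0605
Sum = 8.3000 + 3.8526 + 2.0605 = 14.2132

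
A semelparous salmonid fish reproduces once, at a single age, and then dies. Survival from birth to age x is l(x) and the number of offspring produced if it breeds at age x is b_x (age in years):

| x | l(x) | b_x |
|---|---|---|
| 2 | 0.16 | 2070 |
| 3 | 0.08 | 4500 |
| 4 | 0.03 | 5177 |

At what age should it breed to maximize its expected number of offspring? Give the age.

3

Expected offspring if breeding at age x = l(x) × b_x:
  age 2: 0.16 × 2070 = 331.200
  age 3: 0.08 × 4500 = 360.000
  age 4: 0.03 × 5177 = 155.310
Maximum at age 3 (360.000).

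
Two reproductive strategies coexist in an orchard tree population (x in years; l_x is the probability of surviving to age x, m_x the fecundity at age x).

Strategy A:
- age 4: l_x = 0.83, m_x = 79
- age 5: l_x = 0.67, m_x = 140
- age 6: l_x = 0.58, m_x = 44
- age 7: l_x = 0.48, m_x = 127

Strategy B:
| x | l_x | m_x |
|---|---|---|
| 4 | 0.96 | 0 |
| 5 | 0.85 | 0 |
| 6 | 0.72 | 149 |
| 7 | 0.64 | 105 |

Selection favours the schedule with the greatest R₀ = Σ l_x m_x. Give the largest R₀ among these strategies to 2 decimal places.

245.85

Strategy A: R₀ = 0.83×79 + 0.67×140 + 0.58×44 + 0.48×127 = 245.8500
Strategy B: R₀ = 0.96×0 + 0.85×0 + 0.72×149 + 0.64×105 = 174.4800
Highest R₀: strategy A with 245.8500.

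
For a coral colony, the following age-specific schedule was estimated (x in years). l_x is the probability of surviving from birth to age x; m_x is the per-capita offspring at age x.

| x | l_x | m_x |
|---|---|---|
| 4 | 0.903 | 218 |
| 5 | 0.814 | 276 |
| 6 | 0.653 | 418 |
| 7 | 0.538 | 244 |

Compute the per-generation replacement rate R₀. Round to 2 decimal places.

R₀ = Σ l_x m_x:
  age 4: 0.903 × 218 = 196.8540
  age 5: 0.814 × 276 = 224.6640
  age 6: 0.653 × 418 = 272.9540
  age 7: 0.538 × 244 = 131.2720
R₀ = 196.8540 + 224.6640 + 272.9540 + 131.2720 = 825.7440

825.74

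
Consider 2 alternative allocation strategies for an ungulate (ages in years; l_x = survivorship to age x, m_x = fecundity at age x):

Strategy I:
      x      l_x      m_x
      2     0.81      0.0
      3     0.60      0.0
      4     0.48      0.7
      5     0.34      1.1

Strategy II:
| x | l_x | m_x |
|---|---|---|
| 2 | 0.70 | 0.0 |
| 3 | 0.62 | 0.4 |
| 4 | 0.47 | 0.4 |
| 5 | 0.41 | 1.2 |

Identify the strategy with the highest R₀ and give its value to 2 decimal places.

Strategy I: R₀ = 0.81×0.0 + 0.60×0.0 + 0.48×0.7 + 0.34×1.1 = 0.7100
Strategy II: R₀ = 0.70×0.0 + 0.62×0.4 + 0.47×0.4 + 0.41×1.2 = 0.9280
Highest R₀: strategy II with 0.9280.

0.93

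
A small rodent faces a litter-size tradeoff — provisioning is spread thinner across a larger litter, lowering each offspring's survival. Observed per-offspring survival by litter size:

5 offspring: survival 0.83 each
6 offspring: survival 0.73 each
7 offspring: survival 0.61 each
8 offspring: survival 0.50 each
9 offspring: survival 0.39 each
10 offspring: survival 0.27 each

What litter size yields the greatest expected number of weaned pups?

Expected weaned pups = c × s(c):
  c=5: 5 × 0.83 = 4.150
  c=6: 6 × 0.73 = 4.380
  c=7: 7 × 0.61 = 4.270
  c=8: 8 × 0.50 = 4.000
  c=9: 9 × 0.39 = 3.510
  c=10: 10 × 0.27 = 2.700
Maximum at c = 6 (4.380 weaned pups).

6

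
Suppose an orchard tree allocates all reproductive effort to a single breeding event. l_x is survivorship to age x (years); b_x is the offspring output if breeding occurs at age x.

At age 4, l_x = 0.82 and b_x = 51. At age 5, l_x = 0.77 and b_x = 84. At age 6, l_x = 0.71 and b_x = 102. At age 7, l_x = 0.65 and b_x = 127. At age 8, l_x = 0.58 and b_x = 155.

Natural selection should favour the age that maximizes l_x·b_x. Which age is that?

Expected offspring if breeding at age x = l_x × b_x:
  age 4: 0.82 × 51 = 41.820
  age 5: 0.77 × 84 = 64.680
  age 6: 0.71 × 102 = 72.420
  age 7: 0.65 × 127 = 82.550
  age 8: 0.58 × 155 = 89.900
Maximum at age 8 (89.900).

8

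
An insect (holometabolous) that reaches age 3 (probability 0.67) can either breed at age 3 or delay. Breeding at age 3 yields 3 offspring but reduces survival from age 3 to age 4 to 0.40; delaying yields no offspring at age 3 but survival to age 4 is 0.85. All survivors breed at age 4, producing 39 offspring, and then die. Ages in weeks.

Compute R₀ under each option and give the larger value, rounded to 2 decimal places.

breed at age 3: R₀ = 0.67 × (3 + 0.40 × 39) = 0.67 × 18.6000 = 12.4620
delay to age 4: R₀ = 0.67 × (0.85 × 39) = 0.67 × 33.1500 = 22.2105
Higher: delay to age 4 (22.2105).

22.21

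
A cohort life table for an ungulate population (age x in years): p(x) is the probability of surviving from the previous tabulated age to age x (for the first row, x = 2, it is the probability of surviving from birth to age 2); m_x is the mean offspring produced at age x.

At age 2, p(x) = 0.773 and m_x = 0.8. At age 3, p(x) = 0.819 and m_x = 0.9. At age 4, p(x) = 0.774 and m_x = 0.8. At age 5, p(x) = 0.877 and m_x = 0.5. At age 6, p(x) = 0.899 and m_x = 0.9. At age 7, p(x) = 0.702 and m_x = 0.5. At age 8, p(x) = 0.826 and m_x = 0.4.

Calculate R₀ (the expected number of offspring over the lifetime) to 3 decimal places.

Survivorship from birth: l_x = p_2·p_3·…·p_x.
  l_2 = 0.77300
  l_3 = 0.63309
  l_4 = 0.49001
  l_5 = 0.42974
  l_6 = 0.38633
  l_7 = 0.27121
  l_8 = 0.22402
R₀ = Σ l_x m_x:
  age 2: 0.77300 × 0.8 = 0.6184
  age 3: 0.63309 × 0.9 = 0.5698
  age 4: 0.49001 × 0.8 = 0.3920
  age 5: 0.42974 × 0.5 = 0.2149
  age 6: 0.38633 × 0.9 = 0.3477
  age 7: 0.27121 × 0.5 = 0.1356
  age 8: 0.22402 × 0.4 = 0.0896
R₀ = 0.6184 + 0.5698 + 0.3920 + 0.2149 + 0.3477 + 0.1356 + 0.0896 = 2.3680

2.368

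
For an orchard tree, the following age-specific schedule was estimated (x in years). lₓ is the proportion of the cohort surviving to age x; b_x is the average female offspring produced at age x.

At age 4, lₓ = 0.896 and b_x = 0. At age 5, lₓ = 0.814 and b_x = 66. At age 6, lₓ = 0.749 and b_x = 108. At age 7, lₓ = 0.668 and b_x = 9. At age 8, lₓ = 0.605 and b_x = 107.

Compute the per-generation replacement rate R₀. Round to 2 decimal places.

R₀ = Σ lₓ b_x:
  age 4: 0.896 × 0 = 0.0000
  age 5: 0.814 × 66 = 53.7240
  age 6: 0.749 × 108 = 80.8920
  age 7: 0.668 × 9 = 6.0120
  age 8: 0.605 × 107 = 64.7350
R₀ = 0.0000 + 53.7240 + 80.8920 + 6.0120 + 64.7350 = 205.3630

205.36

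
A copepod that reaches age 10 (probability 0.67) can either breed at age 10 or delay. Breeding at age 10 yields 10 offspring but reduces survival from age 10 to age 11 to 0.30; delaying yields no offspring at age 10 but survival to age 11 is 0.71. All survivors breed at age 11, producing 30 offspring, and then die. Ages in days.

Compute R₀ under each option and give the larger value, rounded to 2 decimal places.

14.27

breed at age 10: R₀ = 0.67 × (10 + 0.30 × 30) = 0.67 × 19.0000 = 12.7300
delay to age 11: R₀ = 0.67 × (0.71 × 30) = 0.67 × 21.3000 = 14.2710
Higher: delay to age 11 (14.2710).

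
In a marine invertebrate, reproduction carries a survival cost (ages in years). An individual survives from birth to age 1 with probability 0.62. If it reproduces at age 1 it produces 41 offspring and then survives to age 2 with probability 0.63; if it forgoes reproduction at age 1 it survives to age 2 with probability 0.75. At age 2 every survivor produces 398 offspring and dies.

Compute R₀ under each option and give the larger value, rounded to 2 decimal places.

185.07

breed at age 1: R₀ = 0.62 × (41 + 0.63 × 398) = 0.62 × 291.7400 = 180.8788
delay to age 2: R₀ = 0.62 × (0.75 × 398) = 0.62 × 298.5000 = 185.0700
Higher: delay to age 2 (185.0700).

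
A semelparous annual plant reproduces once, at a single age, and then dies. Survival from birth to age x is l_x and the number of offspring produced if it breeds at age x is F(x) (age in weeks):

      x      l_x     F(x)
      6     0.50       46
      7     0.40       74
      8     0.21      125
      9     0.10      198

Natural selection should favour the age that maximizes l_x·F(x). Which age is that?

7

Expected offspring if breeding at age x = l_x × F(x):
  age 6: 0.50 × 46 = 23.000
  age 7: 0.40 × 74 = 29.600
  age 8: 0.21 × 125 = 26.250
  age 9: 0.10 × 198 = 19.800
Maximum at age 7 (29.600).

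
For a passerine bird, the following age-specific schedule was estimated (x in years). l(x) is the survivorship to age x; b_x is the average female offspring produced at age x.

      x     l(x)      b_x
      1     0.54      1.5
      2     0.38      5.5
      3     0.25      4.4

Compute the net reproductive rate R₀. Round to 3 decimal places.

4.000

R₀ = Σ l(x) b_x:
  age 1: 0.54 × 1.5 = 0.8100
  age 2: 0.38 × 5.5 = 2.0900
  age 3: 0.25 × 4.4 = 1.1000
R₀ = 0.8100 + 2.0900 + 1.1000 = 4.0000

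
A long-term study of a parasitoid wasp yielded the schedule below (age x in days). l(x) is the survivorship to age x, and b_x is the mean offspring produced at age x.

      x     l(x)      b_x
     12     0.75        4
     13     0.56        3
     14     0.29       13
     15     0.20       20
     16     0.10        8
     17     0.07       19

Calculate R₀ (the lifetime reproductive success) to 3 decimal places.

14.580

R₀ = Σ l(x) b_x:
  age 12: 0.75 × 4 = 3.0000
  age 13: 0.56 × 3 = 1.6800
  age 14: 0.29 × 13 = 3.7700
  age 15: 0.20 × 20 = 4.0000
  age 16: 0.10 × 8 = 0.8000
  age 17: 0.07 × 19 = 1.3300
R₀ = 3.0000 + 1.6800 + 3.7700 + 4.0000 + 0.8000 + 1.3300 = 14.5800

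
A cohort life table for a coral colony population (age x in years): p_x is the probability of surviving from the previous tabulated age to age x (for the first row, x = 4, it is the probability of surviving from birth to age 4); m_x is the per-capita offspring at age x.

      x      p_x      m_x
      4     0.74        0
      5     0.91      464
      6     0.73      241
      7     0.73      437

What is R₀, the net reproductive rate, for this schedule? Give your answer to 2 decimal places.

Survivorship from birth: l_x = p_4·p_5·…·p_x.
  l_4 = 0.74000
  l_5 = 0.67340
  l_6 = 0.49158
  l_7 = 0.35885
R₀ = Σ l_x m_x:
  age 4: 0.74000 × 0 = 0.0000
  age 5: 0.67340 × 464 = 312.4576
  age 6: 0.49158 × 241 = 118.4708
  age 7: 0.35885 × 437 = 156.8175
R₀ = 0.0000 + 312.4576 + 118.4708 + 156.8175 = 587.7458

587.75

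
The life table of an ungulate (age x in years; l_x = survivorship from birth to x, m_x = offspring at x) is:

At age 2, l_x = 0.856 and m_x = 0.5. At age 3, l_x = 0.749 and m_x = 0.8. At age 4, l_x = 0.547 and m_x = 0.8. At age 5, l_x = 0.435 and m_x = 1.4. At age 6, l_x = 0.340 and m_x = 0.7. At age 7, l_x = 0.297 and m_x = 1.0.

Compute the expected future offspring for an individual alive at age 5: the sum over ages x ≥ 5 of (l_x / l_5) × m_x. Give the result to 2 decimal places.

l_5 = 0.435. Conditional survival from age 5 to x is l_x / l_5.
  x=5: (0.435/0.435) × 1.4 = 1.4000
  x=6: (0.340/0.435) × 0.7 = 0.5471
  x=7: (0.297/0.435) × 1.0 = 0.6828
Sum = 1.4000 + 0.5471 + 0.6828 = 2.6299

2.63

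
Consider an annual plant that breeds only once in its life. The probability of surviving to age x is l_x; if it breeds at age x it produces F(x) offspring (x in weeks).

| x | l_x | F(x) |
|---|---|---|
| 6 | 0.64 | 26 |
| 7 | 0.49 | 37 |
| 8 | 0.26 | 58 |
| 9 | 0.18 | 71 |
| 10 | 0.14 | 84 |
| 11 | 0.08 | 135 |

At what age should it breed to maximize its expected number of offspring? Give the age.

7

Expected offspring if breeding at age x = l_x × F(x):
  age 6: 0.64 × 26 = 16.640
  age 7: 0.49 × 37 = 18.130
  age 8: 0.26 × 58 = 15.080
  age 9: 0.18 × 71 = 12.780
  age 10: 0.14 × 84 = 11.760
  age 11: 0.08 × 135 = 10.800
Maximum at age 7 (18.130).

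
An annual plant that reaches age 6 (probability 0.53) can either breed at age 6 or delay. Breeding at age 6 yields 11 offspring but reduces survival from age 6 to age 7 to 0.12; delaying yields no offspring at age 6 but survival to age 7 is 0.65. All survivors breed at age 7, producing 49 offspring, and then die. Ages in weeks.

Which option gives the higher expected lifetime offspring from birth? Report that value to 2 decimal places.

16.88

breed at age 6: R₀ = 0.53 × (11 + 0.12 × 49) = 0.53 × 16.8800 = 8.9464
delay to age 7: R₀ = 0.53 × (0.65 × 49) = 0.53 × 31.8500 = 16.8805
Higher: delay to age 7 (16.8805).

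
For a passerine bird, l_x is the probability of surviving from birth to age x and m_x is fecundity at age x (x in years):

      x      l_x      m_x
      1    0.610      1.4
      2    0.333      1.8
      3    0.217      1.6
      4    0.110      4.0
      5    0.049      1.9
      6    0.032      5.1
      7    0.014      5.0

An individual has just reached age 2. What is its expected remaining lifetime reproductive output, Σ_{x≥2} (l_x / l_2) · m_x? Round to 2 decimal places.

5.14

l_2 = 0.333. Conditional survival from age 2 to x is l_x / l_2.
  x=2: (0.333/0.333) × 1.8 = 1.8000
  x=3: (0.217/0.333) × 1.6 = 1.0426
  x=4: (0.110/0.333) × 4.0 = 1.3213
  x=5: (0.049/0.333) × 1.9 = 0.2796
  x=6: (0.032/0.333) × 5.1 = 0.4901
  x=7: (0.014/0.333) × 5.0 = 0.2102
Sum = 1.8000 + 1.0426 + 1.3213 + 0.2796 + 0.4901 + 0.2102 = 5.1438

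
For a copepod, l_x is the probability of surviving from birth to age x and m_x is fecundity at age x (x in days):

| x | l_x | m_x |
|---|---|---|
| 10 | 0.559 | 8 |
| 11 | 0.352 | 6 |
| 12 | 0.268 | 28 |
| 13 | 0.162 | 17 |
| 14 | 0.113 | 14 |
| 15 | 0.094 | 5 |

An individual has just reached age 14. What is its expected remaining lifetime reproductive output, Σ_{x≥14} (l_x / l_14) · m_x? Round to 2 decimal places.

18.16

l_14 = 0.113. Conditional survival from age 14 to x is l_x / l_14.
  x=14: (0.113/0.113) × 14 = 14.0000
  x=15: (0.094/0.113) × 5 = 4.1593
Sum = 14.0000 + 4.1593 = 18.1593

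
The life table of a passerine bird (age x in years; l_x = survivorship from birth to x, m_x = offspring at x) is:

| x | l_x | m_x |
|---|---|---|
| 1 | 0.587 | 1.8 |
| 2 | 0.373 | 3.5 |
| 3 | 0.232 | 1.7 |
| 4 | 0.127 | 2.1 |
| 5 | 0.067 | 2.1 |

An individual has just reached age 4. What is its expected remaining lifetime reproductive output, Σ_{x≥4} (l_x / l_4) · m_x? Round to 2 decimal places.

3.21

l_4 = 0.127. Conditional survival from age 4 to x is l_x / l_4.
  x=4: (0.127/0.127) × 2.1 = 2.1000
  x=5: (0.067/0.127) × 2.1 = 1.1079
Sum = 2.1000 + 1.1079 = 3.2079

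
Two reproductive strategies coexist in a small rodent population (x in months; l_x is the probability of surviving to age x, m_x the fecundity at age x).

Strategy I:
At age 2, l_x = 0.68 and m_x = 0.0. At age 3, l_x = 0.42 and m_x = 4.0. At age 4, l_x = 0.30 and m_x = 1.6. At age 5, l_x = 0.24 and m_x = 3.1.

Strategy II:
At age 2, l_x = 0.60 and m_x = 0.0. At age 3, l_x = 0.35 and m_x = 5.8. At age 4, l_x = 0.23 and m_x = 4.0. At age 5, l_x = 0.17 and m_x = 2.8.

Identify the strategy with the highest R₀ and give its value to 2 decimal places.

Strategy I: R₀ = 0.68×0.0 + 0.42×4.0 + 0.30×1.6 + 0.24×3.1 = 2.9040
Strategy II: R₀ = 0.60×0.0 + 0.35×5.8 + 0.23×4.0 + 0.17×2.8 = 3.4260
Highest R₀: strategy II with 3.4260.

3.43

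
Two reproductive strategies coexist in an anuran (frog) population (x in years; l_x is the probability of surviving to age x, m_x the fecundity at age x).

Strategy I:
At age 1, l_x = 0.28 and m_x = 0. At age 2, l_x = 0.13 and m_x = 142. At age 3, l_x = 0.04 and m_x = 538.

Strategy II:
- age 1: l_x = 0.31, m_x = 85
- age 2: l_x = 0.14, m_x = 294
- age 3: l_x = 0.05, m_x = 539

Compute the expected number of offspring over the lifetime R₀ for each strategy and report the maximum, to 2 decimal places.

Strategy I: R₀ = 0.28×0 + 0.13×142 + 0.04×538 = 39.9800
Strategy II: R₀ = 0.31×85 + 0.14×294 + 0.05×539 = 94.4600
Highest R₀: strategy II with 94.4600.

94.46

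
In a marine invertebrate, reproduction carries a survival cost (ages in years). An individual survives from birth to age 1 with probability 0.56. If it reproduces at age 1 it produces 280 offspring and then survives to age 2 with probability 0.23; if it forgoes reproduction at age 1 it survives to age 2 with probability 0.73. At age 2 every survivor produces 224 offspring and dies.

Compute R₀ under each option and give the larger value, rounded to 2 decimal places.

185.65

breed at age 1: R₀ = 0.56 × (280 + 0.23 × 224) = 0.56 × 331.5200 = 185.6512
delay to age 2: R₀ = 0.56 × (0.73 × 224) = 0.56 × 163.5200 = 91.5712
Higher: breed at age 1 (185.6512).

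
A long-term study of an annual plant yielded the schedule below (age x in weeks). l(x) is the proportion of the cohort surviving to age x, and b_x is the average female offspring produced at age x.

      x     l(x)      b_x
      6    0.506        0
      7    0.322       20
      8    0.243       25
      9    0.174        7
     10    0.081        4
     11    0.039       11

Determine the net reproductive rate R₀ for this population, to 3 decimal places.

14.486

R₀ = Σ l(x) b_x:
  age 6: 0.506 × 0 = 0.0000
  age 7: 0.322 × 20 = 6.4400
  age 8: 0.243 × 25 = 6.0750
  age 9: 0.174 × 7 = 1.2180
  age 10: 0.081 × 4 = 0.3240
  age 11: 0.039 × 11 = 0.4290
R₀ = 0.0000 + 6.4400 + 6.0750 + 1.2180 + 0.3240 + 0.4290 = 14.4860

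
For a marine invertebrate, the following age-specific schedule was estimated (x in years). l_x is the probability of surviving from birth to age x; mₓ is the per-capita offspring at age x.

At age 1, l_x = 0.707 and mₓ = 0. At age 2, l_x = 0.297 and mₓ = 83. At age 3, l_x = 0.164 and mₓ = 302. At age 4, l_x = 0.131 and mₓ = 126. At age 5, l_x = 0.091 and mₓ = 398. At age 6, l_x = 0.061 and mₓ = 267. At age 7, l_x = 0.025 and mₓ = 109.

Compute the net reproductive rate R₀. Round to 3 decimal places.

145.915

R₀ = Σ l_x mₓ:
  age 1: 0.707 × 0 = 0.0000
  age 2: 0.297 × 83 = 24.6510
  age 3: 0.164 × 302 = 49.5280
  age 4: 0.131 × 126 = 16.5060
  age 5: 0.091 × 398 = 36.2180
  age 6: 0.061 × 267 = 16.2870
  age 7: 0.025 × 109 = 2.7250
R₀ = 0.0000 + 24.6510 + 49.5280 + 16.5060 + 36.2180 + 16.2870 + 2.7250 = 145.9150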